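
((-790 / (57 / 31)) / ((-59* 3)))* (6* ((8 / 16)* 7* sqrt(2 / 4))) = 85715* sqrt(2) / 3363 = 36.04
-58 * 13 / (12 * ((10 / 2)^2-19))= -377 / 36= -10.47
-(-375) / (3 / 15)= 1875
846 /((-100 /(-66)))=13959 /25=558.36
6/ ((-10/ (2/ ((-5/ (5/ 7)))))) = 6/ 35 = 0.17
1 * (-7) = -7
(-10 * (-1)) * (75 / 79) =750 / 79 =9.49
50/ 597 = 0.08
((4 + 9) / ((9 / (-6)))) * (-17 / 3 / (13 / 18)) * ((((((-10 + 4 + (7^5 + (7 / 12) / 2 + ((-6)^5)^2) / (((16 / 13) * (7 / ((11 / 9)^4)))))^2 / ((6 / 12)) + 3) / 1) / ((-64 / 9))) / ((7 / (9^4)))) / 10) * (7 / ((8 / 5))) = -1924729222154354578.72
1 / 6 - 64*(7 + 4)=-4223 / 6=-703.83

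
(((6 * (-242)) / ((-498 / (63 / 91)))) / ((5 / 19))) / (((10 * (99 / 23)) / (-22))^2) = 2.00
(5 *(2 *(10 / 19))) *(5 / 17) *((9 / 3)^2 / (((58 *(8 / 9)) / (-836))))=-111375 / 493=-225.91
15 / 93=5 / 31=0.16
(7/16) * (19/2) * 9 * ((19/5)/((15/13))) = 98553/800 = 123.19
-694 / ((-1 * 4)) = 347 / 2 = 173.50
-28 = -28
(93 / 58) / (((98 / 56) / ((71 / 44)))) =6603 / 4466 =1.48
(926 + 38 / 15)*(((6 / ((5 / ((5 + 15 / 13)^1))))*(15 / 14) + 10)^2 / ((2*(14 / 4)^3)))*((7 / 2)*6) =29604242560 / 405769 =72958.36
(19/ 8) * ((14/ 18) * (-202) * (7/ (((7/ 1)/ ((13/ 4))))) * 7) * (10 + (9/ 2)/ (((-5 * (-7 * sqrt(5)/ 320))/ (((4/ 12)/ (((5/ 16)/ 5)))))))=-5588128 * sqrt(5)/ 15 - 6112015/ 72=-917918.04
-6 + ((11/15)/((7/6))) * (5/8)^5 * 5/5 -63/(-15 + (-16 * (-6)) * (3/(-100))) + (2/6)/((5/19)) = -294750727/256327680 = -1.15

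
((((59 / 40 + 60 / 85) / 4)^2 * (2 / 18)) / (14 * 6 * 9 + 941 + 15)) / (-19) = -2199289 / 2165896396800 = -0.00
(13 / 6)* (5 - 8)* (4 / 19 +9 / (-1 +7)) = -845 / 76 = -11.12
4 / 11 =0.36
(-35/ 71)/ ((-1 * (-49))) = -0.01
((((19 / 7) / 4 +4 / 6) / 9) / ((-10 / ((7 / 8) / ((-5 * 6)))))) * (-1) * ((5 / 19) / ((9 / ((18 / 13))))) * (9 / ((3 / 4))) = -113 / 533520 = -0.00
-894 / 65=-13.75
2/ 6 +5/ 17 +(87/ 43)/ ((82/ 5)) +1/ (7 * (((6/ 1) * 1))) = 0.77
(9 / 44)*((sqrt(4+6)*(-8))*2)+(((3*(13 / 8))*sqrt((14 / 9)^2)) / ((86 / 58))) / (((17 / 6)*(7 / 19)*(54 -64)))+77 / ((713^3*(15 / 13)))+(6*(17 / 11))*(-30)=-48732968613450799 / 174875875618620 -36*sqrt(10) / 11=-289.02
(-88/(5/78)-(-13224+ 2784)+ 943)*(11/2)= 550561/10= 55056.10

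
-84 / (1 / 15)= -1260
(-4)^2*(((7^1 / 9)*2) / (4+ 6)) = 112 / 45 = 2.49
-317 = -317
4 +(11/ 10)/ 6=251/ 60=4.18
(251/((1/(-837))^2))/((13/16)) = 2813485104/13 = 216421931.08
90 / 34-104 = -1723 / 17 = -101.35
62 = 62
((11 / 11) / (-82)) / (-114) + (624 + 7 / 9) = 624.78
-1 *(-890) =890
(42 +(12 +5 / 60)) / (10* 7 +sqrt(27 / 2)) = 22715 / 29319-649* sqrt(6) / 39092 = 0.73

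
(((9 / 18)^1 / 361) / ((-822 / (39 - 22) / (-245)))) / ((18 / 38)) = 0.01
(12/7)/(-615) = -4/1435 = -0.00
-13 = -13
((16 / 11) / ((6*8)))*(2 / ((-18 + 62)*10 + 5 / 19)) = 38 / 276045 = 0.00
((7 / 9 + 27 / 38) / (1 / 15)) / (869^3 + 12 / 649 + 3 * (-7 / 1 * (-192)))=1651705 / 48552494290194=0.00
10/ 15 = 2/ 3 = 0.67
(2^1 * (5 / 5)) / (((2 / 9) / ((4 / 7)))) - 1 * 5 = 1 / 7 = 0.14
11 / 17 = 0.65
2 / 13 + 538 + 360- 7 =11585 / 13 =891.15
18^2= 324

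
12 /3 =4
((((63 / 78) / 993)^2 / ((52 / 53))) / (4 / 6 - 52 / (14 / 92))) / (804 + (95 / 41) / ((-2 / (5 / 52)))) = -319431 / 129873944694787228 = -0.00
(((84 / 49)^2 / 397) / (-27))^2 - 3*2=-20434637030 / 3405772881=-6.00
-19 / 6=-3.17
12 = 12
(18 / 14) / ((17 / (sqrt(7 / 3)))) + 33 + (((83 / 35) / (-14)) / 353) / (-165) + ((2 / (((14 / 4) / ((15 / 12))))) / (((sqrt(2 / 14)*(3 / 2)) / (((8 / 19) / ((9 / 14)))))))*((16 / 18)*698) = 3*sqrt(21) / 119 + 941821733 / 28540050 + 893440*sqrt(7) / 4617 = 545.10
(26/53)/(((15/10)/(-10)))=-520/159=-3.27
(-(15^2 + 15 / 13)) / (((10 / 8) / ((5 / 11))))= -11760 / 143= -82.24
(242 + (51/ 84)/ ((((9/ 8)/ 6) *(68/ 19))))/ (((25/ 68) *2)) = 173434/ 525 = 330.35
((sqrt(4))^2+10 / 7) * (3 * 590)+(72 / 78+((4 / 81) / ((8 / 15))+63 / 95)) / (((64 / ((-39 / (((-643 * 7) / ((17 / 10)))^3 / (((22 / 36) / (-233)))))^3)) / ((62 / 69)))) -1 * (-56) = 9664.57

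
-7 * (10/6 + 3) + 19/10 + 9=-21.77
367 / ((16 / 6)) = 1101 / 8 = 137.62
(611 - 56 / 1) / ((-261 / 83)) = -15355 / 87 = -176.49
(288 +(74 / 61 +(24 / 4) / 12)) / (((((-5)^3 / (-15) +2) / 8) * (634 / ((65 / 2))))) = 11.50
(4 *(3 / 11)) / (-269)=-12 / 2959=-0.00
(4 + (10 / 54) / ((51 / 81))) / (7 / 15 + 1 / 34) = 8.66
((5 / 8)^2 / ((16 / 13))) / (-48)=-325 / 49152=-0.01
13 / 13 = 1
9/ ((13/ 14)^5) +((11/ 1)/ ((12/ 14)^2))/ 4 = 897146831/ 53466192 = 16.78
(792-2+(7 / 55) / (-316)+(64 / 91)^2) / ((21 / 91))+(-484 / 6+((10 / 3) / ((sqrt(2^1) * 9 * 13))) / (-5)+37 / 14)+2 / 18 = 333549564709 / 99639540-sqrt(2) / 351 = 3347.56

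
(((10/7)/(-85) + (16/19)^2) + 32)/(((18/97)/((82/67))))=5585418110/25904277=215.62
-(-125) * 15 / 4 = 1875 / 4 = 468.75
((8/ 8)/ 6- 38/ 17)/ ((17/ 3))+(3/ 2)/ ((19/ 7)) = 1030/ 5491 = 0.19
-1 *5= -5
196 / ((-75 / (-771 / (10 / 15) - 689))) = 361718 / 75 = 4822.91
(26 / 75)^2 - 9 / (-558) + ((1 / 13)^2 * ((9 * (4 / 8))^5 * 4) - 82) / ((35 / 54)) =-58.99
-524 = -524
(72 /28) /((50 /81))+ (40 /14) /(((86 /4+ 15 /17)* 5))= 558169 /133175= 4.19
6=6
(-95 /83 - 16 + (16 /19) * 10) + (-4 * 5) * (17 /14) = -364389 /11039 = -33.01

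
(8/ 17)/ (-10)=-4/ 85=-0.05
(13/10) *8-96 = -428/5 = -85.60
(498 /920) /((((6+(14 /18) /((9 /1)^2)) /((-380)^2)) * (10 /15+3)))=3931744860 /1108393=3547.25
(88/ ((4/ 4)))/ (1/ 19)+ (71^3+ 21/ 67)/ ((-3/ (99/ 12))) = -131666271/ 134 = -982584.11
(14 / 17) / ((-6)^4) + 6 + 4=110167 / 11016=10.00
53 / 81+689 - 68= 50354 / 81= 621.65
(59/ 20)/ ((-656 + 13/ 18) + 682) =531/ 4810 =0.11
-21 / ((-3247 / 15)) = 315 / 3247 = 0.10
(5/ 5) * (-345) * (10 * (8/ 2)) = -13800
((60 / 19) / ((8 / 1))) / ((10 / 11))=33 / 76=0.43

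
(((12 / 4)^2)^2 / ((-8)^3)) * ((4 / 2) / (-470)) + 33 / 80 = 49713 / 120320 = 0.41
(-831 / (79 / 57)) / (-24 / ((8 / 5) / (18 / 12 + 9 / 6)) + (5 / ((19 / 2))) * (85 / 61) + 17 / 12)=658780236 / 47080603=13.99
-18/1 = -18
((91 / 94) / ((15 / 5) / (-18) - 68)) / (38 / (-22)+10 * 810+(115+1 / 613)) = -613613 / 354870093769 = -0.00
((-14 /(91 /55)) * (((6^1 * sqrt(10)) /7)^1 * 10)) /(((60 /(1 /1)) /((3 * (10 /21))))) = -1100 * sqrt(10) /637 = -5.46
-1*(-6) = 6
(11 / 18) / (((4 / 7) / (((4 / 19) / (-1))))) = -77 / 342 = -0.23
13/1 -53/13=116/13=8.92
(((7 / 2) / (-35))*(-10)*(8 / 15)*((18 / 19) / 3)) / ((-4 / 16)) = -64 / 95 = -0.67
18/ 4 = 9/ 2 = 4.50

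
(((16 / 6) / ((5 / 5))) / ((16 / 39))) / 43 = 13 / 86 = 0.15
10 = 10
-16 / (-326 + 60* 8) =-8 / 77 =-0.10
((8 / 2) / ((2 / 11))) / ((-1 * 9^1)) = -22 / 9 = -2.44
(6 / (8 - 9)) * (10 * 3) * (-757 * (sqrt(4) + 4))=817560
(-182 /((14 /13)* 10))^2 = 28561 /100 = 285.61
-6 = -6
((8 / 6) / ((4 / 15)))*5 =25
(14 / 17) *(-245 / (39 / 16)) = -54880 / 663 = -82.78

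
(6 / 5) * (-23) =-138 / 5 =-27.60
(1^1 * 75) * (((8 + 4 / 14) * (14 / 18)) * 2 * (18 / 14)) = 8700 / 7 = 1242.86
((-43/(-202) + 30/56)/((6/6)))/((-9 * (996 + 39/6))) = -0.00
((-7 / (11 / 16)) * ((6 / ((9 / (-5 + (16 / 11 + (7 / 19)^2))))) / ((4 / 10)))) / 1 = 7582400 / 131043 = 57.86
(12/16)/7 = 3/28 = 0.11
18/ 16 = 9/ 8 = 1.12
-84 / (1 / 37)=-3108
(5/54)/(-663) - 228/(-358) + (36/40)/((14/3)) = 372152843/448599060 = 0.83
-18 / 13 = -1.38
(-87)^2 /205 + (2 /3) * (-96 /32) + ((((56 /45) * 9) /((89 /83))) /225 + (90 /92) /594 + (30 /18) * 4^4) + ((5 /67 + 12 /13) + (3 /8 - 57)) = 2938266119766247 /7236941283000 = 406.01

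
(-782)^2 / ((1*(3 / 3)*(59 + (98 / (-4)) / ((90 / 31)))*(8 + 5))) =110074320 / 118313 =930.37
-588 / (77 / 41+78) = -24108 / 3275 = -7.36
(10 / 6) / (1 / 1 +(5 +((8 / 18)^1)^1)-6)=15 / 4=3.75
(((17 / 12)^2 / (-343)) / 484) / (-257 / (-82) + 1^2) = -11849 / 4052020896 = -0.00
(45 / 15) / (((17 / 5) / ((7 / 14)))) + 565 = 19225 / 34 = 565.44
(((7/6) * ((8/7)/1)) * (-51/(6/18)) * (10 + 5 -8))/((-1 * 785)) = 1428/785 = 1.82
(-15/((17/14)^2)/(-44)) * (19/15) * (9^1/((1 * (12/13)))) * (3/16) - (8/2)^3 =-12912257/203456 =-63.46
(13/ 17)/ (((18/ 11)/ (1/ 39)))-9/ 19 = -8053/ 17442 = -0.46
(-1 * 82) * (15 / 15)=-82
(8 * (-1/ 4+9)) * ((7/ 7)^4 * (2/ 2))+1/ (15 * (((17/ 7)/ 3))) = 5957/ 85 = 70.08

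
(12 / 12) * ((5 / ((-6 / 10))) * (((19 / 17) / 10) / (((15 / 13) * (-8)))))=247 / 2448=0.10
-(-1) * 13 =13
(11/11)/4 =1/4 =0.25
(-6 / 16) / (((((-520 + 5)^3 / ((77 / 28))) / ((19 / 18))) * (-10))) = -209 / 262254480000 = -0.00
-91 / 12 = -7.58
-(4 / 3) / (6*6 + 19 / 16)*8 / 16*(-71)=2272 / 1785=1.27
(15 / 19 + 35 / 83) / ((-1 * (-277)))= 1910 / 436829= 0.00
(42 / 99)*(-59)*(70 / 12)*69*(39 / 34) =-4322045 / 374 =-11556.27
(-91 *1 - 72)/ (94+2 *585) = -163/ 1264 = -0.13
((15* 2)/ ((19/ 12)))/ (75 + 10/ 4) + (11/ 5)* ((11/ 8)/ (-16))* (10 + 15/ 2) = -462019/ 150784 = -3.06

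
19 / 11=1.73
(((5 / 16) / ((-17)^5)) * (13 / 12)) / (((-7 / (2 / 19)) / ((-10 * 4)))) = -325 / 2266091772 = -0.00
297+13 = 310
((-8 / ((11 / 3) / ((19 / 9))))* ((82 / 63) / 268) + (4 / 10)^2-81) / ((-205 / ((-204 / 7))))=-19148055604 / 1665712125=-11.50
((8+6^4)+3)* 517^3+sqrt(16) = 180612255795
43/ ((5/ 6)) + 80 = 658/ 5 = 131.60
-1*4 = -4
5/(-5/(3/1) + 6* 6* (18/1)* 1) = 15/1939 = 0.01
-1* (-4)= 4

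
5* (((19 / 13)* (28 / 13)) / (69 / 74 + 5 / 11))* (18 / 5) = 7794864 / 190801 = 40.85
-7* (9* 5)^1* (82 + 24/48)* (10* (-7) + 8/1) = 1611225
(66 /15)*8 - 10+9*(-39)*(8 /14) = -175.37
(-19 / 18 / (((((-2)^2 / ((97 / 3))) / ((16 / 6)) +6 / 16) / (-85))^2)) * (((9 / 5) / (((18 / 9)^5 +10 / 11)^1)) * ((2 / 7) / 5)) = -18186016288 / 135479043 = -134.23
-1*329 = -329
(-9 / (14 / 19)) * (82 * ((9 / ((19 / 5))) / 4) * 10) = -83025 / 14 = -5930.36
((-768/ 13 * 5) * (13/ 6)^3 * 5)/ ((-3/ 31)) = 4191200/ 27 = 155229.63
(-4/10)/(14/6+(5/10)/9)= -36/215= -0.17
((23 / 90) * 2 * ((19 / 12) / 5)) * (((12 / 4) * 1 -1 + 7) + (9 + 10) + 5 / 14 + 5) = 204079 / 37800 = 5.40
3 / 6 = 1 / 2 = 0.50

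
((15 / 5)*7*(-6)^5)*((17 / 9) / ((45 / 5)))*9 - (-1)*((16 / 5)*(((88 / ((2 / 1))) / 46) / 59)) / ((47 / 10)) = -19672504288 / 63779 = -308447.99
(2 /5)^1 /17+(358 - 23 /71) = 2158717 /6035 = 357.70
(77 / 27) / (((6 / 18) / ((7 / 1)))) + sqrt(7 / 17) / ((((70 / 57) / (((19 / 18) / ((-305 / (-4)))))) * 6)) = 59.89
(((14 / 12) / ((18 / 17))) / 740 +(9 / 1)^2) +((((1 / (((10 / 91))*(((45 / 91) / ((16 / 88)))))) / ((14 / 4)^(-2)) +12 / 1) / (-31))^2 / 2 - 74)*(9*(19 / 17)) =-25619392825324301 / 39496004460000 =-648.66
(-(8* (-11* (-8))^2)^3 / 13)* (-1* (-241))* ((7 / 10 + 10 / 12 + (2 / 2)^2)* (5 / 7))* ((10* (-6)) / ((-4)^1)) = -10887712324525752320 / 91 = -119645190379403871.65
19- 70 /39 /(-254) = 94142 /4953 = 19.01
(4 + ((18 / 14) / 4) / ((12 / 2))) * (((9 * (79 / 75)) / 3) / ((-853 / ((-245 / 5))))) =125531 / 170600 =0.74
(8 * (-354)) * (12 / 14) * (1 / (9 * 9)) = -1888 / 63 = -29.97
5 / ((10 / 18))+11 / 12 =119 / 12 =9.92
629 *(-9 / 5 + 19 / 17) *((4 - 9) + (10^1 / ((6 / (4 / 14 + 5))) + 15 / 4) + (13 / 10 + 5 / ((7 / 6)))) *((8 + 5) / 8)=-77012429 / 8400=-9168.15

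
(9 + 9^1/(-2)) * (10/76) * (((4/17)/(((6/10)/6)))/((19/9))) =4050/6137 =0.66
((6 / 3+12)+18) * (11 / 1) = 352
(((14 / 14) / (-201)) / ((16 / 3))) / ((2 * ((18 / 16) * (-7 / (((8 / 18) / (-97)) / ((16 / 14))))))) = -1 / 4211352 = -0.00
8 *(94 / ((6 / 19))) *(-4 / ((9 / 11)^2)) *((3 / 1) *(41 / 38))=-3730672 / 81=-46057.68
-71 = -71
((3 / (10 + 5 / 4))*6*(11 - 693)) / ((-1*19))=5456 / 95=57.43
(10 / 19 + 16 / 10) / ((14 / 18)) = 1818 / 665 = 2.73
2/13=0.15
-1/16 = -0.06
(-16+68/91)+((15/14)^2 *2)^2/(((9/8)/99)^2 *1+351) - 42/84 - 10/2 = -703767697419/33936583954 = -20.74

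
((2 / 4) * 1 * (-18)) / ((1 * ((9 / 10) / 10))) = -100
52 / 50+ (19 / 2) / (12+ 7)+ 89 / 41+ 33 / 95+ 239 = 243.06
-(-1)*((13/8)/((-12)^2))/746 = 13/859392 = 0.00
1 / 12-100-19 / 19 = -1211 / 12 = -100.92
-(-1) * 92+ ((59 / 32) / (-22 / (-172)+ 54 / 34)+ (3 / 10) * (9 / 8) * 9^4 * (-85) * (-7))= 26447346657 / 20072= 1317623.89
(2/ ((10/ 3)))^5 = 243/ 3125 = 0.08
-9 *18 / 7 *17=-2754 / 7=-393.43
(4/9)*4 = 16/9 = 1.78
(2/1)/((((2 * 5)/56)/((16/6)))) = 448/15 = 29.87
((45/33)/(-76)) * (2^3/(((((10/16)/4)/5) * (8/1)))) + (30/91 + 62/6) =575639/57057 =10.09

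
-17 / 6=-2.83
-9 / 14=-0.64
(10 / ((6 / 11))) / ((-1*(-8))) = 55 / 24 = 2.29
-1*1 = -1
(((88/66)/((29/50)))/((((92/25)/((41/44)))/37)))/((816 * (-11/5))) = -0.01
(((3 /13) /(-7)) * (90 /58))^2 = 18225 /6964321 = 0.00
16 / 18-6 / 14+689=43436 / 63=689.46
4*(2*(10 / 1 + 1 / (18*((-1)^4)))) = 724 / 9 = 80.44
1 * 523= 523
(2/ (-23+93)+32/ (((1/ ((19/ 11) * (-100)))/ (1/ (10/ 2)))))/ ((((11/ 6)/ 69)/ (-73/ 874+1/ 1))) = -3068071101/ 80465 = -38129.26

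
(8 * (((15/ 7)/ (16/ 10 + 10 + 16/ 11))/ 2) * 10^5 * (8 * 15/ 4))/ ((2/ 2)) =4950000000/ 2513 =1969757.26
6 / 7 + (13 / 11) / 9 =685 / 693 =0.99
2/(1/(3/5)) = 6/5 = 1.20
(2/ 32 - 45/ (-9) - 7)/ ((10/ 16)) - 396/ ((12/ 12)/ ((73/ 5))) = -57847/ 10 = -5784.70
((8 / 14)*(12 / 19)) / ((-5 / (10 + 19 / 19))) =-528 / 665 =-0.79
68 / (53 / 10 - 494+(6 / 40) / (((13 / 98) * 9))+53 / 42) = -185640 / 1330363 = -0.14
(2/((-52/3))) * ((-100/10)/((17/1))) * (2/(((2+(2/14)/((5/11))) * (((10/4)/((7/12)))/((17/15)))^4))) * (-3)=-82572791/95954625000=-0.00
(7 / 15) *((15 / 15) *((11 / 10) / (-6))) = -77 / 900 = -0.09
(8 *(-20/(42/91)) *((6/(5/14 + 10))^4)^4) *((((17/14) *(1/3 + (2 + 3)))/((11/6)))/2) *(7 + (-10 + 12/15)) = 8276591593928318596793078170779648/38184581555228782468798980712890625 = 0.22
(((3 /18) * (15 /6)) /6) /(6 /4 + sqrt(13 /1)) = -5 /516 + 5 * sqrt(13) /774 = 0.01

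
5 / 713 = 0.01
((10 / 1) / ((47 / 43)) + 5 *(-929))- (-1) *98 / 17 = -3699439 / 799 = -4630.09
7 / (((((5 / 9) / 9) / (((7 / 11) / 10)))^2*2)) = 2250423 / 605000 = 3.72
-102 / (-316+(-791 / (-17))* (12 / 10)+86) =4335 / 7402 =0.59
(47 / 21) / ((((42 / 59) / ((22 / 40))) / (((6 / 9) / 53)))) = 0.02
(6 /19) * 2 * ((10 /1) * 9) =1080 /19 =56.84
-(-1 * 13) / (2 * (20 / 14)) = 91 / 20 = 4.55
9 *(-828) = -7452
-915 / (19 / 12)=-10980 / 19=-577.89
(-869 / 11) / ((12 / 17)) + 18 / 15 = -6643 / 60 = -110.72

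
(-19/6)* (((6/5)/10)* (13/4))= -247/200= -1.24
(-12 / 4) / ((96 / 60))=-15 / 8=-1.88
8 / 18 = 0.44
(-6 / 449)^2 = 36 / 201601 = 0.00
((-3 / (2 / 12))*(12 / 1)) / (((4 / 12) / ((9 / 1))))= -5832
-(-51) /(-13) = -51 /13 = -3.92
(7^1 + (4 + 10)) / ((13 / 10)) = 210 / 13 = 16.15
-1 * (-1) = 1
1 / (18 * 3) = 1 / 54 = 0.02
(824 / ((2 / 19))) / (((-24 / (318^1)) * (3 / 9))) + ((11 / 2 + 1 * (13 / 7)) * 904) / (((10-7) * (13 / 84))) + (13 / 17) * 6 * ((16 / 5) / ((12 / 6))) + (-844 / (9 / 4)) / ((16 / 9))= -297041.74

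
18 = 18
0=0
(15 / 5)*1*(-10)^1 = -30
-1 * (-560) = 560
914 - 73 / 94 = 85843 / 94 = 913.22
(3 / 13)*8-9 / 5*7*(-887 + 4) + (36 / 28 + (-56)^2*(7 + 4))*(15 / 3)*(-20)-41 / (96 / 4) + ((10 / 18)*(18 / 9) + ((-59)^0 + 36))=-112647373757 / 32760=-3438564.52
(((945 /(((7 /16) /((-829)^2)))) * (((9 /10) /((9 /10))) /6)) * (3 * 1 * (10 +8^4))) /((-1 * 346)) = -1523778234840 /173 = -8807966675.38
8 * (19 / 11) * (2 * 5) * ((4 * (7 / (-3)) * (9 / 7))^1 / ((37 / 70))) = -1276800 / 407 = -3137.10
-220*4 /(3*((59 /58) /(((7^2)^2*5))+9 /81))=-2637.99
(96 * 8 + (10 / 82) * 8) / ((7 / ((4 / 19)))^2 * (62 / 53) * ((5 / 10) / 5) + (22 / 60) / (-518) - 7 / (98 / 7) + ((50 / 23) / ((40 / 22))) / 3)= 796324135040 / 133823766751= 5.95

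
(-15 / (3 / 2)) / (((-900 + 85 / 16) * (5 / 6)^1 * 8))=24 / 14315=0.00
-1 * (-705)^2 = -497025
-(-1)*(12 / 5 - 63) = -303 / 5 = -60.60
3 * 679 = 2037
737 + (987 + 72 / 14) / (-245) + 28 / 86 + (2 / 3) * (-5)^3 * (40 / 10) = 17696264 / 44247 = 399.94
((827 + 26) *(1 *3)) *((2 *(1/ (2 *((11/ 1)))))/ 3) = 77.55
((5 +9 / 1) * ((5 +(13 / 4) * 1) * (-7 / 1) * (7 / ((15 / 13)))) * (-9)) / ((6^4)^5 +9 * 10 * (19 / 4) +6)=13377 / 1107926800019215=0.00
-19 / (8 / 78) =-741 / 4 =-185.25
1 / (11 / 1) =1 / 11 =0.09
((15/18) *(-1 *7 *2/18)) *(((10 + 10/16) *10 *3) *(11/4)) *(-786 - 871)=941411.89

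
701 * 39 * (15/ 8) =410085/ 8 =51260.62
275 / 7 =39.29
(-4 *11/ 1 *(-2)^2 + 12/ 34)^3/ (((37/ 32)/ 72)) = -61341145933824/ 181781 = -337445310.20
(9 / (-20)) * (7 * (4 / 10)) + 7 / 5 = 7 / 50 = 0.14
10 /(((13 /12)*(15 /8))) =64 /13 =4.92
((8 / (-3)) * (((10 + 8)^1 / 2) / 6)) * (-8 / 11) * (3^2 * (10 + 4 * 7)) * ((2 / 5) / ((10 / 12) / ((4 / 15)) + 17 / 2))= 58368 / 1705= 34.23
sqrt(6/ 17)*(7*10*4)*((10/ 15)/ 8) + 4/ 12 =1/ 3 + 70*sqrt(102)/ 51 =14.20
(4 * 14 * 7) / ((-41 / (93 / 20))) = -9114 / 205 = -44.46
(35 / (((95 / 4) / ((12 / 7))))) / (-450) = -8 / 1425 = -0.01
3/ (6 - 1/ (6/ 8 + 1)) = 21/ 38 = 0.55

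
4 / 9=0.44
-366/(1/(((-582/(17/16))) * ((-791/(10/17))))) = -1347939936/5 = -269587987.20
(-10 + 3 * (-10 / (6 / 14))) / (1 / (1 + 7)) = -640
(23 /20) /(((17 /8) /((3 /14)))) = 69 /595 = 0.12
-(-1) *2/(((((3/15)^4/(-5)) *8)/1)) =-3125/4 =-781.25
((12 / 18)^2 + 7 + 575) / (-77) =-5242 / 693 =-7.56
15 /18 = 5 /6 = 0.83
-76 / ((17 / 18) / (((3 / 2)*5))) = -10260 / 17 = -603.53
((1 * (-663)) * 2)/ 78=-17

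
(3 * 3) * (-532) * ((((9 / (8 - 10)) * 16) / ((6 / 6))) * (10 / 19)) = 181440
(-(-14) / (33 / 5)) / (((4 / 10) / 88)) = 1400 / 3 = 466.67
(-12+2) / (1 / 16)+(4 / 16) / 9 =-5759 / 36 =-159.97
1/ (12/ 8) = 2/ 3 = 0.67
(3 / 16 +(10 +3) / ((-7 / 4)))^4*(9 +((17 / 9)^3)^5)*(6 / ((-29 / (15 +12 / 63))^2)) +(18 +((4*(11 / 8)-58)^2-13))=74967445388145440569147301505697 / 1190603282831934760599552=62965932.04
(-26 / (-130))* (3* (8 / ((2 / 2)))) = 24 / 5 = 4.80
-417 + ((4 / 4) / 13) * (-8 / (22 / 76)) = -59935 / 143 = -419.13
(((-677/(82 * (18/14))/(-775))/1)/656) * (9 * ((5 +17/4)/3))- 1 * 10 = -5002480657/500265600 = -10.00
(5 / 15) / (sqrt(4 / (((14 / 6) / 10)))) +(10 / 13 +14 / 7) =sqrt(210) / 180 +36 / 13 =2.85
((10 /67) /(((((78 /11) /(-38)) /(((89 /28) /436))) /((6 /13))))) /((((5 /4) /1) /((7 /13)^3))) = -911449 /2711552779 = -0.00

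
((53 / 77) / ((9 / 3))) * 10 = 530 / 231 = 2.29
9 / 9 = 1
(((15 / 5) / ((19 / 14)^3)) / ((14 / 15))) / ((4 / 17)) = 37485 / 6859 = 5.47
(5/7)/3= 5/21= 0.24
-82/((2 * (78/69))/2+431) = -1886/9939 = -0.19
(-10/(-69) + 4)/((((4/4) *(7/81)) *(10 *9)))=429/805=0.53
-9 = -9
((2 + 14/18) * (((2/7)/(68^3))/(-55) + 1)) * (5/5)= 33626755/12105632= 2.78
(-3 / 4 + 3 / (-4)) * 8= -12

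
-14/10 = -7/5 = -1.40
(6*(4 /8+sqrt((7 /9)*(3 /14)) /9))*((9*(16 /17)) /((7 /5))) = 80*sqrt(6) /119+2160 /119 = 19.80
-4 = -4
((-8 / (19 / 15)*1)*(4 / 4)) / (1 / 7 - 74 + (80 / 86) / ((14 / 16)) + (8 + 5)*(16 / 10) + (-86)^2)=-60200 / 70000617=-0.00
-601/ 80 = -7.51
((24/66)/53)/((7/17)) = 68/4081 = 0.02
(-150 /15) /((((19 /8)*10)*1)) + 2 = 30 /19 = 1.58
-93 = -93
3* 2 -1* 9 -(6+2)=-11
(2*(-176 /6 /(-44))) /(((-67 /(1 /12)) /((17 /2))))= -17 /1206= -0.01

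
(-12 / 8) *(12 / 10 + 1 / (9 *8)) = -1.82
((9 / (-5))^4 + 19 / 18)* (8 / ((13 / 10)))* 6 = 2079568 / 4875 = 426.58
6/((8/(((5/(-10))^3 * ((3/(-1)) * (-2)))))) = -0.56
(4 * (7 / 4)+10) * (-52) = -884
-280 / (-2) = 140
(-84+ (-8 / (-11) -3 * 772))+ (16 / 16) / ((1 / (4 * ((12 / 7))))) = -2392.42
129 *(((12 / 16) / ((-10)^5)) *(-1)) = 387 / 400000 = 0.00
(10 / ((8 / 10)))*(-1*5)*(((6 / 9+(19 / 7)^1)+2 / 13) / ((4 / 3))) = -120625 / 728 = -165.69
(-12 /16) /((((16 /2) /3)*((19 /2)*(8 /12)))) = -27 /608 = -0.04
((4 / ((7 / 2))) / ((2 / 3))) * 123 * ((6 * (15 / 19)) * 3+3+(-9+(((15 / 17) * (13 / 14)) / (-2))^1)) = 1644.87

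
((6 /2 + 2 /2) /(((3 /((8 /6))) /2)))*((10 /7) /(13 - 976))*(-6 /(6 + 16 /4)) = 0.00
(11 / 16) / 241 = 11 / 3856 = 0.00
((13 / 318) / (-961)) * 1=-13 / 305598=-0.00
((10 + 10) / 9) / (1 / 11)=220 / 9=24.44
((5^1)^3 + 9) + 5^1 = 139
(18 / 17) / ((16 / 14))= 63 / 68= 0.93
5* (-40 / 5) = -40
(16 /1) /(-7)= -2.29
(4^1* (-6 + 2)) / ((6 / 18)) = -48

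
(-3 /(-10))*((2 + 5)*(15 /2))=63 /4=15.75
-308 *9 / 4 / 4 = -173.25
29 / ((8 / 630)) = 9135 / 4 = 2283.75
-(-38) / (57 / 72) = 48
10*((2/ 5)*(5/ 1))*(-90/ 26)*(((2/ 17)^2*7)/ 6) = -4200/ 3757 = -1.12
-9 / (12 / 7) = -21 / 4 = -5.25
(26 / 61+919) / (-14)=-56085 / 854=-65.67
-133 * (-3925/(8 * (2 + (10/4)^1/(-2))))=522025/6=87004.17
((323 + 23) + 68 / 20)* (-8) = -13976 / 5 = -2795.20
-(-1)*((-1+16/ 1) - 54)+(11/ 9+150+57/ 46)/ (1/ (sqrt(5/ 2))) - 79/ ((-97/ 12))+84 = 5313/ 97+63119*sqrt(10)/ 828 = 295.84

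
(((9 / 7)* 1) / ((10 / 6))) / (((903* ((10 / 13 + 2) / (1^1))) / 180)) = 0.06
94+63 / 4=439 / 4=109.75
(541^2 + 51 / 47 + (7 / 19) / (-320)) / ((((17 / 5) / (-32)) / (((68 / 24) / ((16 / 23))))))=-1923647143153 / 171456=-11219479.88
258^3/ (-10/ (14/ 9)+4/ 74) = -4447939608/ 1651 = -2694088.19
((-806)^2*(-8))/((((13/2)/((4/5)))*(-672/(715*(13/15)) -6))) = 90288.06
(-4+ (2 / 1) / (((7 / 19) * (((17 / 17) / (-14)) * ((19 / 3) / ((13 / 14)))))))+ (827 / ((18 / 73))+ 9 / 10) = 1052006 / 315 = 3339.70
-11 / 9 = -1.22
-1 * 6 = -6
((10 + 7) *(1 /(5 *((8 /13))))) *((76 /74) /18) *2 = 4199 /6660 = 0.63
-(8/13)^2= -64/169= -0.38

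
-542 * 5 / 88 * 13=-17615 / 44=-400.34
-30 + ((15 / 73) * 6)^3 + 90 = 24070020 / 389017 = 61.87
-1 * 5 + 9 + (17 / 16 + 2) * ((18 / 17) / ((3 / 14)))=1301 / 68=19.13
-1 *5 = -5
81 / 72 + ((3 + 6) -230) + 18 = -1615 / 8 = -201.88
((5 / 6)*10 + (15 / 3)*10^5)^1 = 1500025 / 3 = 500008.33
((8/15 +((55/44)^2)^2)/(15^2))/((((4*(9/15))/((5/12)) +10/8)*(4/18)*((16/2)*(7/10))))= 11423/7537152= 0.00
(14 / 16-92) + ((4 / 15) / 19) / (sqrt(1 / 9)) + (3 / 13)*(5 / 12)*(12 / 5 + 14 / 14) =-896669 / 9880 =-90.76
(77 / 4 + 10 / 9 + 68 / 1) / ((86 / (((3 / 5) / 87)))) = 3181 / 448920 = 0.01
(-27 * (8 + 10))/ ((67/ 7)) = -3402/ 67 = -50.78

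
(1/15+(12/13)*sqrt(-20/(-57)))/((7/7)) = 1/15+8*sqrt(285)/247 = 0.61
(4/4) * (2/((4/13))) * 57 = 741/2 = 370.50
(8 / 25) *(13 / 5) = 104 / 125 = 0.83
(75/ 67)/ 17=75/ 1139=0.07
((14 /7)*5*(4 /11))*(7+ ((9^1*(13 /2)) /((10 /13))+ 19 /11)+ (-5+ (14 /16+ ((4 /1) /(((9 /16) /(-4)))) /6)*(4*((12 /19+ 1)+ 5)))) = -82.79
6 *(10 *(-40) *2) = -4800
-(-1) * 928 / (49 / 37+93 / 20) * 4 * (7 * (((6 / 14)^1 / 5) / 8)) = 206016 / 4421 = 46.60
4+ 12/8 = 11/2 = 5.50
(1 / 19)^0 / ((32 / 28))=7 / 8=0.88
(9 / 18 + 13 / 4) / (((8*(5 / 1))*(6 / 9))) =9 / 64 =0.14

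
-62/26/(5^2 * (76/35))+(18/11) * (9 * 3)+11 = 2996193/54340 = 55.14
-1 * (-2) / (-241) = -2 / 241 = -0.01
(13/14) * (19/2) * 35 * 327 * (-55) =-22211475/4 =-5552868.75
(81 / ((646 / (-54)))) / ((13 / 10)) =-21870 / 4199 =-5.21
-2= -2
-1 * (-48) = 48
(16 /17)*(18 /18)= 16 /17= 0.94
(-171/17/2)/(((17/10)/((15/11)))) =-12825/3179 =-4.03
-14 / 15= -0.93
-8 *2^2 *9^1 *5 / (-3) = 480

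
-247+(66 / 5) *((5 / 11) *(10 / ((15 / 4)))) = -231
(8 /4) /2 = 1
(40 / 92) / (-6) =-5 / 69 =-0.07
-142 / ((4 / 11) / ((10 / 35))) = -781 / 7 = -111.57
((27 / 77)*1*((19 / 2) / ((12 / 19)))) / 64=3249 / 39424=0.08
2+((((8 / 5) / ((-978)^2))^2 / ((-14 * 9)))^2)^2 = 2.00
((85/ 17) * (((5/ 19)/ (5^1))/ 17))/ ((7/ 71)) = 355/ 2261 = 0.16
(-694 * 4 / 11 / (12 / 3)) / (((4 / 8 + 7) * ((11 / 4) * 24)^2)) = -347 / 179685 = -0.00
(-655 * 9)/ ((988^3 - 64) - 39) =-1965/ 321476723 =-0.00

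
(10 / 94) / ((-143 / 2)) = -10 / 6721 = -0.00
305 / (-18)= -305 / 18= -16.94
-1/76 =-0.01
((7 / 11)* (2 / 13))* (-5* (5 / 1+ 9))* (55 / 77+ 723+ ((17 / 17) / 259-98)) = -22688540 / 5291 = -4288.14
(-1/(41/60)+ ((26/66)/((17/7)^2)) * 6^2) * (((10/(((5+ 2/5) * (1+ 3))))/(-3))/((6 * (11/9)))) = -0.02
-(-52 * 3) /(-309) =-52 /103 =-0.50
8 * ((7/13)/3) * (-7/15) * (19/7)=-1064/585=-1.82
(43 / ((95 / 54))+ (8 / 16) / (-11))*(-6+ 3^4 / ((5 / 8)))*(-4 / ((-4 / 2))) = 31511202 / 5225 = 6030.85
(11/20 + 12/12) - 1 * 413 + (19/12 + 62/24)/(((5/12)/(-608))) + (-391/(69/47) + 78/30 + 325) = -385811/60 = -6430.18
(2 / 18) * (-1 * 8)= -8 / 9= -0.89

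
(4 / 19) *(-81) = -324 / 19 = -17.05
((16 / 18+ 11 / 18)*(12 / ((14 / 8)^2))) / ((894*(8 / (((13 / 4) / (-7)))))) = -39 / 102214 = -0.00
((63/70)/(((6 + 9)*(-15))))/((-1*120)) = 1/30000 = 0.00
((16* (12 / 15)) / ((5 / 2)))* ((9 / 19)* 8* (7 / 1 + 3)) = 18432 / 95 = 194.02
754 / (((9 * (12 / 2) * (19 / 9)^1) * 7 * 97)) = 377 / 38703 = 0.01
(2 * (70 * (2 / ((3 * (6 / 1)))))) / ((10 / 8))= 112 / 9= 12.44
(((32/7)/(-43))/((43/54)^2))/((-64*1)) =1458/556549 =0.00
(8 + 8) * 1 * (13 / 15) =208 / 15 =13.87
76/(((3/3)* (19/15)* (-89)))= -60/89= -0.67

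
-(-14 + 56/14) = 10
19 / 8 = 2.38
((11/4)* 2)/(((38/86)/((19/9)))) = 473/18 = 26.28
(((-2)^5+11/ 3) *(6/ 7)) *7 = -170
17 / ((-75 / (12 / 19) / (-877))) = 59636 / 475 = 125.55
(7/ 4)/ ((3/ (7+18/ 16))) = 4.74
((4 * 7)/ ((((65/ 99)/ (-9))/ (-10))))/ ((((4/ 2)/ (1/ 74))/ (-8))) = -99792/ 481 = -207.47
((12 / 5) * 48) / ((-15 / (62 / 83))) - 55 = -126029 / 2075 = -60.74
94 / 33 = 2.85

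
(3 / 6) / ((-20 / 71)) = -71 / 40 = -1.78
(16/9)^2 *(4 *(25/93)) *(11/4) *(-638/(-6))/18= 11228800/203391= 55.21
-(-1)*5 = 5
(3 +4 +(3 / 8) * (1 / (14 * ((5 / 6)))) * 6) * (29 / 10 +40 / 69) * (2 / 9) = 345401 / 62100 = 5.56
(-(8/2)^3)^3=-262144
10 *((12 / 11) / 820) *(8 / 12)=4 / 451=0.01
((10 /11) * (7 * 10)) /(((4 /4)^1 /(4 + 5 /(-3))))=4900 /33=148.48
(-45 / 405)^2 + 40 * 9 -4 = 28837 / 81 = 356.01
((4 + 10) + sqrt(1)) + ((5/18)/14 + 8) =5801/252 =23.02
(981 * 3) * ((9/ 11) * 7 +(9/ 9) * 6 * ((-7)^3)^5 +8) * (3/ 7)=-2766470557703592123/ 77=-35928189061085611.99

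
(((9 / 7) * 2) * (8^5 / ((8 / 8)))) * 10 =5898240 / 7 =842605.71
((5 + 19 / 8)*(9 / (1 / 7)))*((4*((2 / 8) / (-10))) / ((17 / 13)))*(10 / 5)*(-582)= 14061411 / 340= 41357.09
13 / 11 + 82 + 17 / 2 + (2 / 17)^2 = 583001 / 6358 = 91.70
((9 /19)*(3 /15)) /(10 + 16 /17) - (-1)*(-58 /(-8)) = 85507 /11780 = 7.26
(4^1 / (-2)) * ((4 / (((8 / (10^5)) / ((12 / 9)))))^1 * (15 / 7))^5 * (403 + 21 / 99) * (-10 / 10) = 26612000000000000000000000000000000 / 554631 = 47981450730305374203749880000.00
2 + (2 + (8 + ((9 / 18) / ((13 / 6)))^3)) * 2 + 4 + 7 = 72555 / 2197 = 33.02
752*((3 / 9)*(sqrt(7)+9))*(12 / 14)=1504*sqrt(7) / 7+13536 / 7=2502.17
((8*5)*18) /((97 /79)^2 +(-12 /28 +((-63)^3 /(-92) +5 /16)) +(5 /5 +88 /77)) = 3858435840 /14584011667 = 0.26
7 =7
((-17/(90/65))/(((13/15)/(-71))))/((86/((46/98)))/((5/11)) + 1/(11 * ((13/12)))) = 99245575/39780012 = 2.49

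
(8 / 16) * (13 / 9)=13 / 18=0.72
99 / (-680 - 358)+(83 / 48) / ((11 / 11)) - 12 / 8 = 1111 / 8304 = 0.13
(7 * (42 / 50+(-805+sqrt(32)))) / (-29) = 140728 / 725 - 28 * sqrt(2) / 29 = 192.74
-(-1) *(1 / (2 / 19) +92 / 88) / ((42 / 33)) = 58 / 7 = 8.29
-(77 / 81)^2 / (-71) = 5929 / 465831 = 0.01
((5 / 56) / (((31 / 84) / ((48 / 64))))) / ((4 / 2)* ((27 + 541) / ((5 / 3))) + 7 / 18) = 2025 / 7610996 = 0.00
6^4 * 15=19440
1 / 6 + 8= 49 / 6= 8.17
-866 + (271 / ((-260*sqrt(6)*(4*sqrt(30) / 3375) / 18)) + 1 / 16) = -109755*sqrt(5) / 208 -13855 / 16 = -2045.84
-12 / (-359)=12 / 359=0.03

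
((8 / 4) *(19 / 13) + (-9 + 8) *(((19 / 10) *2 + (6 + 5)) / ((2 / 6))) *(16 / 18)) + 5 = -6151 / 195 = -31.54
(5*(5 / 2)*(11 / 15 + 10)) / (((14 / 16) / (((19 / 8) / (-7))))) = -2185 / 42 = -52.02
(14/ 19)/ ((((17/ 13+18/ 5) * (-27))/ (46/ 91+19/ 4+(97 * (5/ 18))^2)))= -53901070/ 13255407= -4.07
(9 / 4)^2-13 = -127 / 16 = -7.94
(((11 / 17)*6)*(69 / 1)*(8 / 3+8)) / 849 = 16192 / 4811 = 3.37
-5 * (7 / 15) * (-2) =14 / 3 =4.67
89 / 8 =11.12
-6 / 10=-3 / 5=-0.60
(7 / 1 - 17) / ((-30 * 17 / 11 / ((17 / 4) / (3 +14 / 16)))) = 22 / 93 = 0.24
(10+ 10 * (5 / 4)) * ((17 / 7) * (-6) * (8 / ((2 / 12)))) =-110160 / 7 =-15737.14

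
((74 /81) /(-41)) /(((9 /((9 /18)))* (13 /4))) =-148 /388557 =-0.00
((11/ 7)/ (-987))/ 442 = -11/ 3053778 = -0.00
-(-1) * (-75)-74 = -149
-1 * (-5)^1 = 5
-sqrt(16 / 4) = -2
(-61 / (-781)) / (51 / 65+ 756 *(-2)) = -3965 / 76716849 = -0.00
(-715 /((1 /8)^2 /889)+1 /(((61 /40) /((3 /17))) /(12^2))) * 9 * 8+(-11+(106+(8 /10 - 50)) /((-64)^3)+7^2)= -995288030050459547 /339804160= -2929004842.23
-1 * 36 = -36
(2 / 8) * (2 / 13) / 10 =1 / 260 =0.00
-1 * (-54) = 54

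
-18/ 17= -1.06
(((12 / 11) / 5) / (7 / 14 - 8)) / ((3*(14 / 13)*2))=-26 / 5775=-0.00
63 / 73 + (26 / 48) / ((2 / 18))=3351 / 584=5.74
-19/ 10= -1.90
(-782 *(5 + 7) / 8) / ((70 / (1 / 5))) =-1173 / 350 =-3.35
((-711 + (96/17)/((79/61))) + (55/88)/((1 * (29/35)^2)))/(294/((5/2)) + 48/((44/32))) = -350721827555/75791485152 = -4.63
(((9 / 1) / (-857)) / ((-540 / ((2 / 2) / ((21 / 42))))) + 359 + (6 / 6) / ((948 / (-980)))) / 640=242353913 / 433299200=0.56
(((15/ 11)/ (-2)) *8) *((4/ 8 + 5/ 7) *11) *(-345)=175950/ 7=25135.71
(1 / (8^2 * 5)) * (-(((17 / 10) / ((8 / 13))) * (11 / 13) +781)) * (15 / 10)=-188001 / 51200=-3.67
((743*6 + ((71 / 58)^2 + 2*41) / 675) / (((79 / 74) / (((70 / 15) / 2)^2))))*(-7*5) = -128471773356899 / 161446770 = -795753.13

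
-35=-35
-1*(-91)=91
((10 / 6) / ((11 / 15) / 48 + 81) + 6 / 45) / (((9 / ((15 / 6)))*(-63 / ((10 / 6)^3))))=-8416375 / 2678967837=-0.00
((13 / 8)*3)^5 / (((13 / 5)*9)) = 3855735 / 32768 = 117.67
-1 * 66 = -66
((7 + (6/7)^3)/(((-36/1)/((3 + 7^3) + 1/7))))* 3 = -6340991/28812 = -220.08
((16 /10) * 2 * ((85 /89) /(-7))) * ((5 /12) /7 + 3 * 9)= -154564 /13083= -11.81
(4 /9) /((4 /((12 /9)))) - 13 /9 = -35 /27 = -1.30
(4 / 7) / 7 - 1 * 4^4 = -12540 / 49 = -255.92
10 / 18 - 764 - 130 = -893.44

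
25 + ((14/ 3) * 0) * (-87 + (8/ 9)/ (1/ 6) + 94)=25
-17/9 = -1.89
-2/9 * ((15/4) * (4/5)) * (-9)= 6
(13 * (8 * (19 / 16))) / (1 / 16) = 1976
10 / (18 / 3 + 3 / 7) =1.56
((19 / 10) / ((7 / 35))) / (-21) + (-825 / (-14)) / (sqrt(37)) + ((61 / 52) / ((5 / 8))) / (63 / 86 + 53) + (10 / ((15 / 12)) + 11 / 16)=834635267 / 100922640 + 825* sqrt(37) / 518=17.96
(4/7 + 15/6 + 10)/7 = 183/98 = 1.87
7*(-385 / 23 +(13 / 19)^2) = -945686 / 8303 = -113.90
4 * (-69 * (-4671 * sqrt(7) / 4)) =322299 * sqrt(7) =852723.00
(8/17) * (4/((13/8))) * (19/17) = 4864/3757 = 1.29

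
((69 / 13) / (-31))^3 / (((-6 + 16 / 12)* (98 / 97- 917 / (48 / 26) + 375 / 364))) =-0.00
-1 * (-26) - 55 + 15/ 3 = -24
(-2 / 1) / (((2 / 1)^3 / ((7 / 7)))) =-1 / 4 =-0.25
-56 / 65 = -0.86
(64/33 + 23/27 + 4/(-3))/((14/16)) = 3464/2079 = 1.67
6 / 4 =3 / 2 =1.50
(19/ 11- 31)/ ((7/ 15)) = -690/ 11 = -62.73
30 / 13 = 2.31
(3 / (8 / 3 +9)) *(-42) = -54 / 5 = -10.80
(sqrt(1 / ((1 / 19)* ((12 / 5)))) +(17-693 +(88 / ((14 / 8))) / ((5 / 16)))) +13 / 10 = -7193 / 14 +sqrt(285) / 6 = -510.97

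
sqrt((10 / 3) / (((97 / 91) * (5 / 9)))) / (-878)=-sqrt(52962) / 85166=-0.00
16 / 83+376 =31224 / 83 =376.19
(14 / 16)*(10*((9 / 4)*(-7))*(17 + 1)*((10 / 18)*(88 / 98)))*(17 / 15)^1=-1402.50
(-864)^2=746496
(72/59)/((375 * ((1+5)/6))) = 24/7375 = 0.00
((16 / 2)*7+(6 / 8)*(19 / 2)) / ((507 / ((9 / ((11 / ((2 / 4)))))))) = 1515 / 29744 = 0.05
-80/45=-1.78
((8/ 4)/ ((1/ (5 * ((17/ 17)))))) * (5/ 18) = 25/ 9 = 2.78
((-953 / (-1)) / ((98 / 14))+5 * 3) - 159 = -55 / 7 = -7.86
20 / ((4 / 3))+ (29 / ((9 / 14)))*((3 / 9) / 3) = 1621 / 81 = 20.01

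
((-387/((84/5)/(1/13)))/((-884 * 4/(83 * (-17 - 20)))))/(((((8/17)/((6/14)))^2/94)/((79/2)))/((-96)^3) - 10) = 0.15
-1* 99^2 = -9801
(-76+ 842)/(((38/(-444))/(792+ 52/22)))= -1485914376/209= -7109638.16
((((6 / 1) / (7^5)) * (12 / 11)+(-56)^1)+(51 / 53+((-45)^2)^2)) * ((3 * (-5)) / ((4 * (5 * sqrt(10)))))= -15067258825587 * sqrt(10) / 48992405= -972535.56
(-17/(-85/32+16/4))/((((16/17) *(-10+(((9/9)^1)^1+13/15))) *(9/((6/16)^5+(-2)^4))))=757947295/257851392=2.94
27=27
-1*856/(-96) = 107/12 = 8.92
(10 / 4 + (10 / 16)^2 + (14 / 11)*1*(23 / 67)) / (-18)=-156953 / 849024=-0.18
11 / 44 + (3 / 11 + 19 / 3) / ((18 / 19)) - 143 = -161303 / 1188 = -135.78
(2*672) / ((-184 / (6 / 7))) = -144 / 23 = -6.26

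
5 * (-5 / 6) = -25 / 6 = -4.17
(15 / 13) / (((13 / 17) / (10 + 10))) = 5100 / 169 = 30.18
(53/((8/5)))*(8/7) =265/7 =37.86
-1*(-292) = 292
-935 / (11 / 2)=-170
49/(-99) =-0.49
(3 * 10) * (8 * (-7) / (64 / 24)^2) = -945 / 4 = -236.25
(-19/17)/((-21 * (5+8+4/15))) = 0.00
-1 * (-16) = 16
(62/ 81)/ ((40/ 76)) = 589/ 405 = 1.45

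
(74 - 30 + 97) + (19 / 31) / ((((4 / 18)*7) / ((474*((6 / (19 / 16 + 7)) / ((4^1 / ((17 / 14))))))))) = 36324957 / 198989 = 182.55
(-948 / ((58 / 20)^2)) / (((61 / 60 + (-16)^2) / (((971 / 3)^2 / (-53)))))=595875512000 / 687360233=866.90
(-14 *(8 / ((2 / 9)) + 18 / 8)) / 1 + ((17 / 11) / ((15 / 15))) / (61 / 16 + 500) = -94966097 / 177342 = -535.50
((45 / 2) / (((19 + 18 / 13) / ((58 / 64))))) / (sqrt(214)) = 3393 * sqrt(214) / 725888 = 0.07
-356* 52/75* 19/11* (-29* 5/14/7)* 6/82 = 5100056/110495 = 46.16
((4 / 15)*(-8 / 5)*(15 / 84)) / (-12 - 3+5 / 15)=2 / 385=0.01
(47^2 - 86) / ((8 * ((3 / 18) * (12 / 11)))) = 1459.56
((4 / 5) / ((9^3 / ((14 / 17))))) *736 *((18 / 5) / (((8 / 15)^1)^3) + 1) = 1019291 / 61965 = 16.45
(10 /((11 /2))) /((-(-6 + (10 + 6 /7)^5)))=-168070 /13944834937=-0.00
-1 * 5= -5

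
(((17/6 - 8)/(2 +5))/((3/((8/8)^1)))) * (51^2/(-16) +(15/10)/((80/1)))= 268739/6720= 39.99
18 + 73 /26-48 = -707 /26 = -27.19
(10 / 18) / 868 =5 / 7812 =0.00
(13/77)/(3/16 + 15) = 208/18711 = 0.01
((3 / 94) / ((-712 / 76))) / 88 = -57 / 1472416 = -0.00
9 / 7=1.29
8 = 8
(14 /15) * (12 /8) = 7 /5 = 1.40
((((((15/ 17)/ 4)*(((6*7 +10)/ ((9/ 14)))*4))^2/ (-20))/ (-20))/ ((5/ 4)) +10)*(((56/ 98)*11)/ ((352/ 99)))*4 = 1444003/ 10115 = 142.76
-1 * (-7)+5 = 12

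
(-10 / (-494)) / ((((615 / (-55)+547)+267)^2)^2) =73205 / 1502230213061860087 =0.00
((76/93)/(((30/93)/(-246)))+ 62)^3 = -22093422616/125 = -176747380.93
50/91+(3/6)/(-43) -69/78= -1357/3913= -0.35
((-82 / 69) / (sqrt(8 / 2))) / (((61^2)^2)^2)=-41 / 13227804596812389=-0.00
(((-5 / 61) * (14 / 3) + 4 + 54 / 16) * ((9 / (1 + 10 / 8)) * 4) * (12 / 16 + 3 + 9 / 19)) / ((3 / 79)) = 86533361 / 6954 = 12443.68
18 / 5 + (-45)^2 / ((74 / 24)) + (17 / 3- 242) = 235333 / 555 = 424.02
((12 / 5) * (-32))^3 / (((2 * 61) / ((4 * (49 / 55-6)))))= 31822184448 / 419375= 75880.02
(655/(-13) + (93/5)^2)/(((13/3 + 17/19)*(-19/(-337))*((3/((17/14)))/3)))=825508797/677950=1217.65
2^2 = 4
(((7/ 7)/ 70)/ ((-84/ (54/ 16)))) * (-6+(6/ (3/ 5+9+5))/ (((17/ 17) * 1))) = 459/ 143080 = 0.00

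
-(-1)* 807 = 807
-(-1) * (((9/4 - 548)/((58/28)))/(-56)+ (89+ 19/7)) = 313169/3248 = 96.42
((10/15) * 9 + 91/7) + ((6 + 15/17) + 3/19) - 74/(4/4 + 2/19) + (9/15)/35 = -6934768/169575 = -40.89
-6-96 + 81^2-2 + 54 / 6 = 6466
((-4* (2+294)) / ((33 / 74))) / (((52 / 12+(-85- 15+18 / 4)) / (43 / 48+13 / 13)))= 996632 / 18051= 55.21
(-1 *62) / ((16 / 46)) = -713 / 4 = -178.25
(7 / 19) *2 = 14 / 19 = 0.74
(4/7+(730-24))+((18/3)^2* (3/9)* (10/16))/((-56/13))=78941/112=704.83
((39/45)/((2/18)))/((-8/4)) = -39/10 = -3.90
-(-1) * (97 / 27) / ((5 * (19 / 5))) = 97 / 513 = 0.19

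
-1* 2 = -2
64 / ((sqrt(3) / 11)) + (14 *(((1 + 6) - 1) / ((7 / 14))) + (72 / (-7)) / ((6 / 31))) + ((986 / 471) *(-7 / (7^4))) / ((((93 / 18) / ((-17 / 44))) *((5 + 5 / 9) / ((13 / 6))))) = 210914692059 / 1836319100 + 704 *sqrt(3) / 3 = 521.31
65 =65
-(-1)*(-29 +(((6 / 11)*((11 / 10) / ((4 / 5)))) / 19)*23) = -2135 / 76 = -28.09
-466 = -466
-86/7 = -12.29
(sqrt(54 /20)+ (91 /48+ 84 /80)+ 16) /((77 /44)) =6 * sqrt(30) /35+ 4547 /420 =11.77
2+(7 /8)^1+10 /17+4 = 1015 /136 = 7.46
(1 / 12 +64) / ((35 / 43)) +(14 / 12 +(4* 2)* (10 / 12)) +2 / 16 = 24273 / 280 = 86.69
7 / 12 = 0.58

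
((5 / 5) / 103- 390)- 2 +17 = -38624 / 103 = -374.99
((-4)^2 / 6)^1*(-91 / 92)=-182 / 69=-2.64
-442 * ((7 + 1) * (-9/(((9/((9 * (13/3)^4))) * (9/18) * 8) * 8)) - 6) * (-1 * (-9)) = 6359717/2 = 3179858.50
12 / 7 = 1.71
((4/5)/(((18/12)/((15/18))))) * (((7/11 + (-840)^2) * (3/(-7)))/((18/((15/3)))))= -11088010/297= -37333.37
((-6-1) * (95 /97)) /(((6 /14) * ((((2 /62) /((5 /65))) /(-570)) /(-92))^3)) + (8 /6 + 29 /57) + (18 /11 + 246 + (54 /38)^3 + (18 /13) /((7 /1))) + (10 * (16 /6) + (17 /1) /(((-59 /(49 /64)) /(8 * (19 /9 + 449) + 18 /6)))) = -119645834805965520290244247153145 /3824968071532608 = -31280217917747273.66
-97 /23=-4.22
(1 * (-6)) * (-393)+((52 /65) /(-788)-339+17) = 2005459 /985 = 2036.00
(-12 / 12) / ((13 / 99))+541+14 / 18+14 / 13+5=63208 / 117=540.24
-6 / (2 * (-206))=0.01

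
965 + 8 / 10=4829 / 5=965.80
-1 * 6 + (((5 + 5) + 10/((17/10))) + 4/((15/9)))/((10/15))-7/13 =23078/1105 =20.89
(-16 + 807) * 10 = 7910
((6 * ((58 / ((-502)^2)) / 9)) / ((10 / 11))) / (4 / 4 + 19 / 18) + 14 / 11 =163183117 / 128207035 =1.27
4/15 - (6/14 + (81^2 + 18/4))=-1378789/210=-6565.66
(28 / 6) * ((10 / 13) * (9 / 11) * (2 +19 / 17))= 22260 / 2431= 9.16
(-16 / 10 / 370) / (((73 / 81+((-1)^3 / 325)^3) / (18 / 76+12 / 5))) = -0.01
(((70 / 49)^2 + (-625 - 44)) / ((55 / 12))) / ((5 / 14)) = -71304 / 175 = -407.45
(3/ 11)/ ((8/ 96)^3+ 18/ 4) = 5184/ 85547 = 0.06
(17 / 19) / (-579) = -17 / 11001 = -0.00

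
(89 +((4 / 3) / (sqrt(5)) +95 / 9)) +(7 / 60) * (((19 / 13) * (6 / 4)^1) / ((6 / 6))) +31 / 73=4 * sqrt(5) / 15 +34244621 / 341640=100.83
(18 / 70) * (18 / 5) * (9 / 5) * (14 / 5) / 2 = 1458 / 625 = 2.33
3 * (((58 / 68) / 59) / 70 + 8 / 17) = 198327 / 140420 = 1.41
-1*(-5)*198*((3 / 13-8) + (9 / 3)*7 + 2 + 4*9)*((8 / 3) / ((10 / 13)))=175824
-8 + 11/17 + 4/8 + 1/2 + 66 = 1014/17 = 59.65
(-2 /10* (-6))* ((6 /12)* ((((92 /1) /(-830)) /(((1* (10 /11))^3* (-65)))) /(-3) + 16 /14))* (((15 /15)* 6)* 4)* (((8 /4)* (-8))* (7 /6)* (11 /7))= -56933484784 /118015625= -482.42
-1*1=-1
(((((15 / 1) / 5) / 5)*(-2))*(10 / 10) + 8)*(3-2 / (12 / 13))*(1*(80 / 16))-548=-1559 / 3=-519.67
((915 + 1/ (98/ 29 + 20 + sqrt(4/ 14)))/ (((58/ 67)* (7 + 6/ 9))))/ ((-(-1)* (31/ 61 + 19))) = 265313130624/ 37539997285 - 355569* sqrt(14)/ 176049642440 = 7.07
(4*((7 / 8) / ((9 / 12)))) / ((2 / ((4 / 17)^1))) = 28 / 51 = 0.55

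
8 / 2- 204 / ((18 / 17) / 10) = -5768 / 3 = -1922.67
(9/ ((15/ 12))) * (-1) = -36/ 5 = -7.20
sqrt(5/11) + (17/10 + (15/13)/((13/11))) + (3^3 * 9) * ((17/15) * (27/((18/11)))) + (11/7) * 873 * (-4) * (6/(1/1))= -167854658/5915 + sqrt(55)/11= -28377.12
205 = 205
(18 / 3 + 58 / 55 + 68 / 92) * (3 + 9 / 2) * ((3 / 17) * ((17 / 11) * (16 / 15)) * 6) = 1419696 / 13915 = 102.03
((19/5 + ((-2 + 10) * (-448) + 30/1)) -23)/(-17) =17866/85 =210.19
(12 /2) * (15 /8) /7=45 /28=1.61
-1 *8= -8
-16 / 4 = -4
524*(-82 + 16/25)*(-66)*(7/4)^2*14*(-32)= -96511770432/25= -3860470817.28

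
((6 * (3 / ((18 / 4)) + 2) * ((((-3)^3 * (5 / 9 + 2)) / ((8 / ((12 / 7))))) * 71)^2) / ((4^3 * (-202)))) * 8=-216001809 / 19796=-10911.39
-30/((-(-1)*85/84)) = -504/17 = -29.65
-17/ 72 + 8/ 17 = 287/ 1224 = 0.23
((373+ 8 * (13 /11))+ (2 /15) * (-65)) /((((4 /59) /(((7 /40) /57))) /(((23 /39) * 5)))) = 117170165 /2347488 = 49.91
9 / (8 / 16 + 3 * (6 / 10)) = 3.91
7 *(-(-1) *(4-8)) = -28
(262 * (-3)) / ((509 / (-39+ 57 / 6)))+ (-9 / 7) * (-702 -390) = 737823 / 509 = 1449.55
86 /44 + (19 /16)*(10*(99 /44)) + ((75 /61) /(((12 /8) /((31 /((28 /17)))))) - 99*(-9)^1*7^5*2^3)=18006470318495 /150304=119800340.10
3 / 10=0.30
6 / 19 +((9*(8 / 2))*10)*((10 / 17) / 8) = 8652 / 323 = 26.79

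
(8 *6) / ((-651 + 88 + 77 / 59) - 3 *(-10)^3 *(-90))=-708 / 3990785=-0.00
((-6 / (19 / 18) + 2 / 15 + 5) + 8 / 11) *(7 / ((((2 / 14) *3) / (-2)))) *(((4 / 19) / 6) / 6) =-54194 / 1608255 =-0.03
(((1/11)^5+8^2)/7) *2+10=31888100/1127357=28.29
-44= -44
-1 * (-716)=716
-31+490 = 459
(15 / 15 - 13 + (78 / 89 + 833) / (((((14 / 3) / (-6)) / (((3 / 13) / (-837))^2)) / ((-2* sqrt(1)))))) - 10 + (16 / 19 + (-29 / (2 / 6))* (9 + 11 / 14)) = -30192361622861 / 34603835994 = -872.51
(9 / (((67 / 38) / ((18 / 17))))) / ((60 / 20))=2052 / 1139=1.80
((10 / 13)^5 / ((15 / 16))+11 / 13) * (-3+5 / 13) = -42925442 / 14480427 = -2.96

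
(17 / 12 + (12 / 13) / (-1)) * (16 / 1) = 308 / 39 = 7.90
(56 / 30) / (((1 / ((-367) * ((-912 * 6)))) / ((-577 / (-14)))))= 772496832 / 5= 154499366.40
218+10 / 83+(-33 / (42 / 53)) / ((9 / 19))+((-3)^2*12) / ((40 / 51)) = 7004449 / 26145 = 267.91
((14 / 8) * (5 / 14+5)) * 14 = 525 / 4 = 131.25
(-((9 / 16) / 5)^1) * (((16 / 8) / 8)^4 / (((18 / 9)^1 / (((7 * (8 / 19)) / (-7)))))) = 9 / 97280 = 0.00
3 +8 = 11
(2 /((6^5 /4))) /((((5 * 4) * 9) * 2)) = 0.00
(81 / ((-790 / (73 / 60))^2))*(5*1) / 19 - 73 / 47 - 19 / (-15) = -38317970299 / 133757112000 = -0.29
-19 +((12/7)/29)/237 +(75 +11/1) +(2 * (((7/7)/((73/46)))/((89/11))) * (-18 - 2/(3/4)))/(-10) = 105216853529/1562885835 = 67.32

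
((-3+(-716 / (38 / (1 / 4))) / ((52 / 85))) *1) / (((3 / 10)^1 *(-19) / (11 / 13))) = 1162865 / 732108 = 1.59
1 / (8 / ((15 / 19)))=15 / 152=0.10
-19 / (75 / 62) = -1178 / 75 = -15.71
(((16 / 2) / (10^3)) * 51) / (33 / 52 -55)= -0.01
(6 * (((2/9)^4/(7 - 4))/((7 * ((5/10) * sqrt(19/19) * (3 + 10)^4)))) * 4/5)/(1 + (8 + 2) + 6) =0.00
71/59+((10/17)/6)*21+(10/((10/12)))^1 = 15308/1003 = 15.26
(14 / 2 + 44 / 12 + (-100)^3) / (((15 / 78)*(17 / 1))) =-77999168 / 255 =-305879.09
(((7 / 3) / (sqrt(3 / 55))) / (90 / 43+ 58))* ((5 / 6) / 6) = 1505* sqrt(165) / 837216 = 0.02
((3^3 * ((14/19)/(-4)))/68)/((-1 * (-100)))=-189/258400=-0.00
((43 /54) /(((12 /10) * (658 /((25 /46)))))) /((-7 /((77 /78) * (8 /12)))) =-59125 /1147399344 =-0.00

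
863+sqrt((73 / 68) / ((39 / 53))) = sqrt(2565147) / 1326+863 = 864.21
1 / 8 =0.12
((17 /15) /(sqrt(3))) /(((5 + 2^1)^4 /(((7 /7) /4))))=17*sqrt(3) /432180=0.00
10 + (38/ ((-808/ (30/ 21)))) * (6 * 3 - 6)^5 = -11812450/ 707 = -16707.85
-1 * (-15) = 15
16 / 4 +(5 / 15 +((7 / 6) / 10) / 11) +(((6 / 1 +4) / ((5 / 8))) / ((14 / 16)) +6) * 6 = 150.06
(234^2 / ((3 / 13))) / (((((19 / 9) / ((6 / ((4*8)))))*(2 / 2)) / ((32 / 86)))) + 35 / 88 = 7841.83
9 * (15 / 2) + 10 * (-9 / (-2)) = 225 / 2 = 112.50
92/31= 2.97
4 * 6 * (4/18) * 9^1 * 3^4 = 3888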